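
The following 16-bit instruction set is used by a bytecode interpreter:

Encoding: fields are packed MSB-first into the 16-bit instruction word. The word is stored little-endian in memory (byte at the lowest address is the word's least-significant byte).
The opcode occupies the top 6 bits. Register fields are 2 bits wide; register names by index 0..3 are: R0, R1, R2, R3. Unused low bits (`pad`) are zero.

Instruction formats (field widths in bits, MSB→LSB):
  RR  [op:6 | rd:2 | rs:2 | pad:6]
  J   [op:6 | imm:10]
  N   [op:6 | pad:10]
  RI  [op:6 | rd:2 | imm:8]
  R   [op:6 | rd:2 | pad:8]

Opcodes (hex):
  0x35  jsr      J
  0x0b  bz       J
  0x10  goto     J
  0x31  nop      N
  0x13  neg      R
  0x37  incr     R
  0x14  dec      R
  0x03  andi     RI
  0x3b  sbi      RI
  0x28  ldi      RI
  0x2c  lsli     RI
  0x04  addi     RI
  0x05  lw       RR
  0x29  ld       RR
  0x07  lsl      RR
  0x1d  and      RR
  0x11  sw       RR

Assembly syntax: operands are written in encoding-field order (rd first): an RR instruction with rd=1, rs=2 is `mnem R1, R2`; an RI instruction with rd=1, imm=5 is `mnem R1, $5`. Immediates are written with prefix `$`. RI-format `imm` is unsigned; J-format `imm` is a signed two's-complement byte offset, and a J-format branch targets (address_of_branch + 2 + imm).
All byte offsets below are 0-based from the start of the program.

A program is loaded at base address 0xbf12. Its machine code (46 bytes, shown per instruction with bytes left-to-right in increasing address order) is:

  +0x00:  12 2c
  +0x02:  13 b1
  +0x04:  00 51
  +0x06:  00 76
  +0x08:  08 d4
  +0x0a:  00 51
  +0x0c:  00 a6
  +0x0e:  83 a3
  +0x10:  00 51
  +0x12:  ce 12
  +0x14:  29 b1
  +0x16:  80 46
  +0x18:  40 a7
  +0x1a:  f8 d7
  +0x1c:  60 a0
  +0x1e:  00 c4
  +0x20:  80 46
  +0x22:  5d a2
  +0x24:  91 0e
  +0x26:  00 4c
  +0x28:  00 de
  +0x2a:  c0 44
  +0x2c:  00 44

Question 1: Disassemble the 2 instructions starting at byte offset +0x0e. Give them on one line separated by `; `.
@+0e  little-endian(83 a3) = 0xa383
  op=0xa383>>10=0x28 ⇒ ldi (RI)
  rd: (w>>8)&0x3=0x3 → R3
  imm: (w>>0)&0xff=0x83 → $131
@+10  little-endian(00 51) = 0x5100
  op=0x5100>>10=0x14 ⇒ dec (R)
  rd: (w>>8)&0x3=0x1 → R1

ldi R3, $131; dec R1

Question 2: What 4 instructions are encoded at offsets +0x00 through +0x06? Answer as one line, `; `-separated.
[00] 12 2c → 0x2c12
  op=0x2c12>>10=0xb ⇒ bz (J)
  imm: (w>>0)&0x3ff=0x12 → $18
[02] 13 b1 → 0xb113
  op=0xb113>>10=0x2c ⇒ lsli (RI)
  rd: (w>>8)&0x3=0x1 → R1
  imm: (w>>0)&0xff=0x13 → $19
[04] 00 51 → 0x5100
  op=0x5100>>10=0x14 ⇒ dec (R)
  rd: (w>>8)&0x3=0x1 → R1
[06] 00 76 → 0x7600
  op=0x7600>>10=0x1d ⇒ and (RR)
  rd: (w>>8)&0x3=0x2 → R2
  rs: (w>>6)&0x3=0x0 → R0

bz $18; lsli R1, $19; dec R1; and R2, R0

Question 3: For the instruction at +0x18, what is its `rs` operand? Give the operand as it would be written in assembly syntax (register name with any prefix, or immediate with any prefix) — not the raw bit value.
R1

[18] 40 a7 → 0xa740
  op=0xa740>>10=0x29 ⇒ ld (RR)
  rd@[9:8]=0x3 ⇒ R3
  rs@[7:6]=0x1 ⇒ R1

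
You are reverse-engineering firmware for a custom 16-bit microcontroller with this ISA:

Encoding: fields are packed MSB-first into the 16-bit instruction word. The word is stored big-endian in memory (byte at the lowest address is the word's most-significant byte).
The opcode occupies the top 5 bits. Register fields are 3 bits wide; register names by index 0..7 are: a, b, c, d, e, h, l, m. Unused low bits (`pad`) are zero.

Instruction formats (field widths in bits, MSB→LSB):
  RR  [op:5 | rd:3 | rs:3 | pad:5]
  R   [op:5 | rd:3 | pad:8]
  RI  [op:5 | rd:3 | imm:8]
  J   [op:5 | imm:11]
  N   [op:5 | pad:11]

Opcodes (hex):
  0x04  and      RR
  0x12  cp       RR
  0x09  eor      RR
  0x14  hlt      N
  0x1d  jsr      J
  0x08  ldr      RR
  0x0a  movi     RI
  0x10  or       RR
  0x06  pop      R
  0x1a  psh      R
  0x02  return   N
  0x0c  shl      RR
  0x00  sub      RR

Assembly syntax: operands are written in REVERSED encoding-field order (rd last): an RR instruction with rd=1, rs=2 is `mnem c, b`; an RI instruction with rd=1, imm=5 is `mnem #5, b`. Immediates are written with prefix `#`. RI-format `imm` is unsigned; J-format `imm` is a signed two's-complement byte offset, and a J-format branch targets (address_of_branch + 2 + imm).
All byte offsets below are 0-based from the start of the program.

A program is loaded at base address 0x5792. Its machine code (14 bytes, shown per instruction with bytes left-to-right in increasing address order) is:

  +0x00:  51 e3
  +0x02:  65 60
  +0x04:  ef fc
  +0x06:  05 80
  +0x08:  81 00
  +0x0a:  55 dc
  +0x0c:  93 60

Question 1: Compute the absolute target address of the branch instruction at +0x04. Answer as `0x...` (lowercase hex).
+0x04: ef fc ⇒ word 0xeffc (big)
  opcode bits[15:11]=0x1d: jsr/J
  imm@[10:0]=0x7fc (s11→-4) ⇒ #-4
  target = base 0x5792 + off 0x04 + 2 + imm -4 = 0x5794

0x5794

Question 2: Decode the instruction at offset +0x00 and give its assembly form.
+0x00: 51 e3 ⇒ word 0x51e3 (big)
  opcode bits[15:11]=0xa: movi/RI
  rd: (w>>8)&0x7=0x1 → b
  imm: (w>>0)&0xff=0xe3 → #227

movi #227, b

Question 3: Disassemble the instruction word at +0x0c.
cp d, d

off 0x0c: read 93 60 as big → 0x9360
  op=0x9360>>11=0x12 ⇒ cp (RR)
  rd: (w>>8)&0x7=0x3 → d
  rs: (w>>5)&0x7=0x3 → d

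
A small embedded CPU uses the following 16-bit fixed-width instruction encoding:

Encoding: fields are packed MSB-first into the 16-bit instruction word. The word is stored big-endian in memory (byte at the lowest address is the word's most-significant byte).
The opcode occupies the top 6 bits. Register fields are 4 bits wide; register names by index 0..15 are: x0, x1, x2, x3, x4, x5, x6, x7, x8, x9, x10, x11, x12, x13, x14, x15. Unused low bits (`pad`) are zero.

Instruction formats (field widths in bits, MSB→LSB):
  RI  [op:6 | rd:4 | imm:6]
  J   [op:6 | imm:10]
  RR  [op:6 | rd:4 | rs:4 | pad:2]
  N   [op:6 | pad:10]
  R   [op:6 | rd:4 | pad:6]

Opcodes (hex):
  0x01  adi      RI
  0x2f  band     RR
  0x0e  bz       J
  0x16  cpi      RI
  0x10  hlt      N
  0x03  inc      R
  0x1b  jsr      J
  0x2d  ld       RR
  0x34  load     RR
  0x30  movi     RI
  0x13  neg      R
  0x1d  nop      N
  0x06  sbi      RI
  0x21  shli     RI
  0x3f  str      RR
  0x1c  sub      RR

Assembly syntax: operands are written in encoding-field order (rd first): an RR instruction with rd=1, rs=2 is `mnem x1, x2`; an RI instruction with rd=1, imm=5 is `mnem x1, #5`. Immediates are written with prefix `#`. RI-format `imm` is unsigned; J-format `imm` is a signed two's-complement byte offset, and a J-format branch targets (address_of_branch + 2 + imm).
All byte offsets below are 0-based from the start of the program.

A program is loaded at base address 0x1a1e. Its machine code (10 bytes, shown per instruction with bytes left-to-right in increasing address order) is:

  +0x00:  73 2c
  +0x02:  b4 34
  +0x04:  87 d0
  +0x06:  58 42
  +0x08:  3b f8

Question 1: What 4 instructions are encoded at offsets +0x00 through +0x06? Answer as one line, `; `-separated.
sub x12, x11; ld x0, x13; shli x15, #16; cpi x1, #2

+0x00: 73 2c ⇒ word 0x732c (big)
  opcode bits[15:10]=0x1c: sub/RR
  rd@[9:6]=0xc ⇒ x12
  rs@[5:2]=0xb ⇒ x11
+0x02: b4 34 ⇒ word 0xb434 (big)
  opcode bits[15:10]=0x2d: ld/RR
  rd@[9:6]=0x0 ⇒ x0
  rs@[5:2]=0xd ⇒ x13
+0x04: 87 d0 ⇒ word 0x87d0 (big)
  opcode bits[15:10]=0x21: shli/RI
  rd@[9:6]=0xf ⇒ x15
  imm@[5:0]=0x10 ⇒ #16
+0x06: 58 42 ⇒ word 0x5842 (big)
  opcode bits[15:10]=0x16: cpi/RI
  rd@[9:6]=0x1 ⇒ x1
  imm@[5:0]=0x2 ⇒ #2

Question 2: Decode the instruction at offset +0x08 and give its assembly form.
[08] 3b f8 → 0x3bf8
  top 6b → 0xe → bz [J]
  imm: (w>>0)&0x3ff=0x3f8 (s10→-8) → #-8

bz #-8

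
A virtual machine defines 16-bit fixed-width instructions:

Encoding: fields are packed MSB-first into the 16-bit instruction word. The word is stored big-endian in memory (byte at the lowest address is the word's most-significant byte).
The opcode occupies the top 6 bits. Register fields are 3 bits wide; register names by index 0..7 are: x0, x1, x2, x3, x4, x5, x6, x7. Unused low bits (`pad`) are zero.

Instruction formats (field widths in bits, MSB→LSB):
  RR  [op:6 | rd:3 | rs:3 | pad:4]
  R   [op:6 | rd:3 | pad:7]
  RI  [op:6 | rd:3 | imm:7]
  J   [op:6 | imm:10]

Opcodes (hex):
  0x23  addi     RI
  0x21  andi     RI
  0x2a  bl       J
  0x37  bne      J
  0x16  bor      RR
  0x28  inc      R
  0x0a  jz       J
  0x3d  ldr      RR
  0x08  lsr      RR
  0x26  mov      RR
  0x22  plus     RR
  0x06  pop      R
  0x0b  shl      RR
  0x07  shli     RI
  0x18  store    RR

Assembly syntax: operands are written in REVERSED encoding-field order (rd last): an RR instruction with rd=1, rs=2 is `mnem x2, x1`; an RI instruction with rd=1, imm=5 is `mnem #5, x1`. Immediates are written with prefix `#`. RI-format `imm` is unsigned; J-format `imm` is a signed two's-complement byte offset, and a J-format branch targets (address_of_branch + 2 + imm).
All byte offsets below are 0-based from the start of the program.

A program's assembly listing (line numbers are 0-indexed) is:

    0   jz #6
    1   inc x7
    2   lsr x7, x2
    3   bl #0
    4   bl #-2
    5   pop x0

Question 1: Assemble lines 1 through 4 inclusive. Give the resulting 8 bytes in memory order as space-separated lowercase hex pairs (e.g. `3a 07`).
a3 80 21 70 a8 00 ab fe

line 1 (inc): pack op=0x28:6|rd=7:3|pad=0:7 = 0xa380; big→ a3 80
line 2 (lsr): pack op=0x8:6|rd=2:3|rs=7:3|pad=0:4 = 0x2170; big→ 21 70
line 3 (bl): pack op=0x2a:6|imm=0:10 = 0xa800; big→ a8 00
line 4 (bl): pack op=0x2a:6|imm=-2:10 = 0xabfe; big→ ab fe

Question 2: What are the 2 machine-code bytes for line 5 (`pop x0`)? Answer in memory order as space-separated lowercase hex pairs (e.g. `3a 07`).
5. pop fields op=0x6:6|rd=0:3|pad=0:7 → word 1800h → 18 00

18 00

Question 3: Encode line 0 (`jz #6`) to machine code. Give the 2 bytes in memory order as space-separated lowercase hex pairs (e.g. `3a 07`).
line 0 (jz): pack op=0xa:6|imm=6:10 = 0x2806; big→ 28 06

28 06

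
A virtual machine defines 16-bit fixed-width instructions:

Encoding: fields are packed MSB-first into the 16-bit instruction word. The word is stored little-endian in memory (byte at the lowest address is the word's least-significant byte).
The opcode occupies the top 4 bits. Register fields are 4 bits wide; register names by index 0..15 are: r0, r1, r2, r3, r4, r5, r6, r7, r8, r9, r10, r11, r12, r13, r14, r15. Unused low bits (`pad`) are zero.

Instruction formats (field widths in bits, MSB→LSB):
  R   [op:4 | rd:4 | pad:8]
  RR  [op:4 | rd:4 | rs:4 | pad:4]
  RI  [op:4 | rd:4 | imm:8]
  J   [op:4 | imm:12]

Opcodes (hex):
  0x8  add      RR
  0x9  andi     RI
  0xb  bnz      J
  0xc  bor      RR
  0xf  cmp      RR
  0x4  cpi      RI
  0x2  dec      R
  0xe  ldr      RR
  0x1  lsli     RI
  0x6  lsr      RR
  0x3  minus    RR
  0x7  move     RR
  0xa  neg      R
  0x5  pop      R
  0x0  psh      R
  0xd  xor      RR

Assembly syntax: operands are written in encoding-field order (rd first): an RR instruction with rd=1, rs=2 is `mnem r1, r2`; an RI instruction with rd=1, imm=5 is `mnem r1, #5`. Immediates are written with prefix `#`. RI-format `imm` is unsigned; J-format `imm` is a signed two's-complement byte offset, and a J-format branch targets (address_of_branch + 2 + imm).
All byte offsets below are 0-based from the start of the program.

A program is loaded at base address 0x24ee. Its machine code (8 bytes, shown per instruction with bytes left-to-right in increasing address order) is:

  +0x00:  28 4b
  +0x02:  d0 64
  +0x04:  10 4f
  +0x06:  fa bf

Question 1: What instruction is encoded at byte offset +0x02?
+0x02: d0 64 ⇒ word 0x64d0 (little)
  top 4b → 0x6 → lsr [RR]
  rd@[11:8]=0x4 ⇒ r4
  rs@[7:4]=0xd ⇒ r13

lsr r4, r13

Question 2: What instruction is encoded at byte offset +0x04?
[04] 10 4f → 0x4f10
  op=0x4f10>>12=0x4 ⇒ cpi (RI)
  rd@[11:8]=0xf ⇒ r15
  imm@[7:0]=0x10 ⇒ #16

cpi r15, #16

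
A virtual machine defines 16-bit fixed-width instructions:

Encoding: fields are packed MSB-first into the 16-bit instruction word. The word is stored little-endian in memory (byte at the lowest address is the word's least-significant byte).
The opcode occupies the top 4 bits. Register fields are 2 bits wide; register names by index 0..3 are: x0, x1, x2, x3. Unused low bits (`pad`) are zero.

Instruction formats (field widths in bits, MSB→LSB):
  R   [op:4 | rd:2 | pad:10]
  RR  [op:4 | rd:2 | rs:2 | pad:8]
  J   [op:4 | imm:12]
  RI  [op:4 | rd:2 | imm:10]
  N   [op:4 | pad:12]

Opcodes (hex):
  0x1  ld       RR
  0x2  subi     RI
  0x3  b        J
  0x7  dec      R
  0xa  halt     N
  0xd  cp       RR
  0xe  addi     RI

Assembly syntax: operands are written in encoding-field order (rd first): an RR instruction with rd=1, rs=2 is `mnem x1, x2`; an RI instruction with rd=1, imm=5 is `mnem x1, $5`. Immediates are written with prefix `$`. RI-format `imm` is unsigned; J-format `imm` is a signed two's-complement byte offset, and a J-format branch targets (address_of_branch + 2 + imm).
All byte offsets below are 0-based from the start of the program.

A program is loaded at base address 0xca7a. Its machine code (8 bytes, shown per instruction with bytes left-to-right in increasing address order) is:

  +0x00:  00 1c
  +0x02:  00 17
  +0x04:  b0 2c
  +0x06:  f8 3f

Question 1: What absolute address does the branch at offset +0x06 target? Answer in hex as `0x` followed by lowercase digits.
0xca7a

@+06  little-endian(f8 3f) = 0x3ff8
  opcode bits[15:12]=0x3: b/J
  [11:0] imm=4088 (s12→-8) = $-8
  target = base 0xca7a + off 0x06 + 2 + imm -8 = 0xca7a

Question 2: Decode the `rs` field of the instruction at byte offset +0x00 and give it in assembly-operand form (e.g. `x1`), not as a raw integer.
@+00  little-endian(00 1c) = 0x1c00
  opcode bits[15:12]=0x1: ld/RR
  rd@[11:10]=0x3 ⇒ x3
  rs@[9:8]=0x0 ⇒ x0

x0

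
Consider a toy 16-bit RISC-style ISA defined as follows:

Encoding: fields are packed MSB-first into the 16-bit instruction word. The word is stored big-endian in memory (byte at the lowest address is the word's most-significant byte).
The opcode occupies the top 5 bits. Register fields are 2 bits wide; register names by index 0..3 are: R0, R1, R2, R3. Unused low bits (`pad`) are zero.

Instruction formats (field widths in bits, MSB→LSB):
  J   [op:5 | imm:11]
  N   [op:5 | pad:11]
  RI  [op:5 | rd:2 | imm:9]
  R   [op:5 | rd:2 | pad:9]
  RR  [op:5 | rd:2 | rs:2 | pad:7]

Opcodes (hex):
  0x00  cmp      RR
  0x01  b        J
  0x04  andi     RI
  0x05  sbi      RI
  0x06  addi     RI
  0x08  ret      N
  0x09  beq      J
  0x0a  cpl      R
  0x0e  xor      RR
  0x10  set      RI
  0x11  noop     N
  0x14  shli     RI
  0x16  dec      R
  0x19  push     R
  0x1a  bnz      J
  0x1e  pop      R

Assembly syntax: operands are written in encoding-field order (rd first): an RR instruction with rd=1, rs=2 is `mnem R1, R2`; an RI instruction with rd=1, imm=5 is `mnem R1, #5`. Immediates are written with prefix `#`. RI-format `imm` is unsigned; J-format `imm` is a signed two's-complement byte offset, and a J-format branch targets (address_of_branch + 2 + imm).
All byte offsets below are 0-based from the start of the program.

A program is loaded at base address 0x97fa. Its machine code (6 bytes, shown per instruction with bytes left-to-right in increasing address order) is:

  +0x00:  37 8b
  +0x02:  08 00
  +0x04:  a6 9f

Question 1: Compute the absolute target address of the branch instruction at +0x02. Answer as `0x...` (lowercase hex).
[02] 08 00 → 0x0800
  top 5b → 0x1 → b [J]
  imm@[10:0]=0x0 ⇒ #0
  target = base 0x97fa + off 0x02 + 2 + imm 0 = 0x97fe

0x97fe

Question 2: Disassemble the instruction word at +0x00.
+0x00: 37 8b ⇒ word 0x378b (big)
  top 5b → 0x6 → addi [RI]
  rd: (w>>9)&0x3=0x3 → R3
  imm: (w>>0)&0x1ff=0x18b → #395

addi R3, #395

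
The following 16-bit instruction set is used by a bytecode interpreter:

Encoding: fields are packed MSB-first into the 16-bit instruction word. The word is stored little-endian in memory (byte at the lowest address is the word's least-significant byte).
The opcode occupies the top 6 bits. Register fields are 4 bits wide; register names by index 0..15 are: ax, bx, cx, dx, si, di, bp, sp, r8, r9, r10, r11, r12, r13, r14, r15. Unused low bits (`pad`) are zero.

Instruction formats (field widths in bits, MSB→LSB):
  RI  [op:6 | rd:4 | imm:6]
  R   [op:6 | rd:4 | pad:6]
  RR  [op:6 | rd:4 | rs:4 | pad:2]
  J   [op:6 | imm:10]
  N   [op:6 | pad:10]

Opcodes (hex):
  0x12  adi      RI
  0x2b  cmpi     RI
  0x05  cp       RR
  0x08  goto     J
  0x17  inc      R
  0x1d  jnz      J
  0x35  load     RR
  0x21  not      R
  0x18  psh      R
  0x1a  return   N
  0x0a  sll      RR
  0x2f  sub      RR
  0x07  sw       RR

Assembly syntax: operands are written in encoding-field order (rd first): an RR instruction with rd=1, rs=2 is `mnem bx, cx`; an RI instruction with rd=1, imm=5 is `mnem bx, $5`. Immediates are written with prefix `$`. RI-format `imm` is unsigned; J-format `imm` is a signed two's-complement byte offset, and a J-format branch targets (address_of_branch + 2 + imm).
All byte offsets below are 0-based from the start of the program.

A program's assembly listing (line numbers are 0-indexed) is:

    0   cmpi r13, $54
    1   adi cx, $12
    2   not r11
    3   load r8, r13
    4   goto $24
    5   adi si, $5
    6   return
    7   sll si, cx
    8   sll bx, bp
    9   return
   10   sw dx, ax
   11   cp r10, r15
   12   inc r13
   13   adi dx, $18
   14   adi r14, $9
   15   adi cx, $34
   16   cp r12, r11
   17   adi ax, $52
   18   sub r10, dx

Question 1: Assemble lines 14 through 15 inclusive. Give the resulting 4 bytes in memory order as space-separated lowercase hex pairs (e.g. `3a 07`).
89 4b a2 48

L14: adi op=0x12:6|rd=14:4|imm=9:6 ⇒ 0x4b89 ⇒ little 89 4b
L15: adi op=0x12:6|rd=2:4|imm=34:6 ⇒ 0x48a2 ⇒ little a2 48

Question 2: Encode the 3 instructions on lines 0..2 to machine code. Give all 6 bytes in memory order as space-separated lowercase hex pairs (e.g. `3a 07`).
0. cmpi fields op=0x2b:6|rd=13:4|imm=54:6 → word af76h → 76 af
1. adi fields op=0x12:6|rd=2:4|imm=12:6 → word 488ch → 8c 48
2. not fields op=0x21:6|rd=11:4|pad=0:6 → word 86c0h → c0 86

76 af 8c 48 c0 86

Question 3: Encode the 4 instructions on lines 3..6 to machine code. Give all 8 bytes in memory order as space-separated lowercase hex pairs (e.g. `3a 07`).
34 d6 18 20 05 49 00 68

L3: load op=0x35:6|rd=8:4|rs=13:4|pad=0:2 ⇒ 0xd634 ⇒ little 34 d6
L4: goto op=0x8:6|imm=24:10 ⇒ 0x2018 ⇒ little 18 20
L5: adi op=0x12:6|rd=4:4|imm=5:6 ⇒ 0x4905 ⇒ little 05 49
L6: return op=0x1a:6|pad=0:10 ⇒ 0x6800 ⇒ little 00 68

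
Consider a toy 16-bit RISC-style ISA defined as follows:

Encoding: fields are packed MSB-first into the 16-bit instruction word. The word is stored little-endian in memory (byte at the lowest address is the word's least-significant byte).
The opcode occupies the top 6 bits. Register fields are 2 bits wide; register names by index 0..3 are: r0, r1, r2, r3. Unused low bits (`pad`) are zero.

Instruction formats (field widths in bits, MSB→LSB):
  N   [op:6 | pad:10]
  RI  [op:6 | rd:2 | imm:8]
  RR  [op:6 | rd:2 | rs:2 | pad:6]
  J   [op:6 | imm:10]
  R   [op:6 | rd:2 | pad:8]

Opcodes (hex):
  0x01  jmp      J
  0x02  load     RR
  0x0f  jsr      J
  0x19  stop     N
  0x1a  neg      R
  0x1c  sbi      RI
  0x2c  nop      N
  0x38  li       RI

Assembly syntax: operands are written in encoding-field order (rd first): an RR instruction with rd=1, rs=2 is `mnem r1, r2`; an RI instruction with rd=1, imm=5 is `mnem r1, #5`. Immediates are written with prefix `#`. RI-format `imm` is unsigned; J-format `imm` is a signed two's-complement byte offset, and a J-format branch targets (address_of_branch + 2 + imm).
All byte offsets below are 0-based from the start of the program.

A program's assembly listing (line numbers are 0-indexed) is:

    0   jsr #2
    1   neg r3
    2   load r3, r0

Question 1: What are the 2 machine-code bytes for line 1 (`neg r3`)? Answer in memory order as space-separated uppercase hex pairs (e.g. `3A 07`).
00 6B

1. neg fields op=0x1a:6|rd=3:2|pad=0:8 → word 6b00h → 00 6b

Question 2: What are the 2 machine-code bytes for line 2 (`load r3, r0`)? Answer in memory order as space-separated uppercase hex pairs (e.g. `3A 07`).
L2: load op=0x2:6|rd=3:2|rs=0:2|pad=0:6 ⇒ 0x0b00 ⇒ little 00 0b

00 0B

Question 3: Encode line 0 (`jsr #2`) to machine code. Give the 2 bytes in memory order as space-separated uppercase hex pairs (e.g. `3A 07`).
02 3C

line 0 (jsr): pack op=0xf:6|imm=2:10 = 0x3c02; little→ 02 3c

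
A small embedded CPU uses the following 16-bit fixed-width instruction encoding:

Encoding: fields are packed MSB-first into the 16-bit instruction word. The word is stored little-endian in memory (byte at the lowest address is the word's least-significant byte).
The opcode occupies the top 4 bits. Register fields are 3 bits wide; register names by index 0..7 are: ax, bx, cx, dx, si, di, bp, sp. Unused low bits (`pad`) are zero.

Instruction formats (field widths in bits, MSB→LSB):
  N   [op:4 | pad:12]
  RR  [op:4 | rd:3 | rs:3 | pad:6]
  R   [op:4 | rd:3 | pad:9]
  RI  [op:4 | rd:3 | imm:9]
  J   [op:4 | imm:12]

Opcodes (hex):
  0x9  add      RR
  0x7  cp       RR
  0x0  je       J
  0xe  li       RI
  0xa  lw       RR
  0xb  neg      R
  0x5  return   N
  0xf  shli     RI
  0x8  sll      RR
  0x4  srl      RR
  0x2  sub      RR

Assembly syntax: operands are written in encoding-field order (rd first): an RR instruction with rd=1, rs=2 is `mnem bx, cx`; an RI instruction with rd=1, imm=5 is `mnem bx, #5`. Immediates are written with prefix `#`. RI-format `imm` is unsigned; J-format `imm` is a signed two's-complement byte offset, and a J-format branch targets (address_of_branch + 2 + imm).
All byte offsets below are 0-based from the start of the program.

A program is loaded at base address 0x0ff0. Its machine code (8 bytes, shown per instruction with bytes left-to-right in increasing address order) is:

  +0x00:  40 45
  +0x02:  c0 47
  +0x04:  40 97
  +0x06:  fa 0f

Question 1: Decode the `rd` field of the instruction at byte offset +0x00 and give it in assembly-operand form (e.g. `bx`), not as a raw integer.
@+00  little-endian(40 45) = 0x4540
  top 4b → 0x4 → srl [RR]
  rd@[11:9]=0x2 ⇒ cx
  rs@[8:6]=0x5 ⇒ di

cx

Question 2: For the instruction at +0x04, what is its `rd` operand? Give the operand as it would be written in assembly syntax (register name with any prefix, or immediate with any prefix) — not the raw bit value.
dx

+0x04: 40 97 ⇒ word 0x9740 (little)
  opcode bits[15:12]=0x9: add/RR
  rd: (w>>9)&0x7=0x3 → dx
  rs: (w>>6)&0x7=0x5 → di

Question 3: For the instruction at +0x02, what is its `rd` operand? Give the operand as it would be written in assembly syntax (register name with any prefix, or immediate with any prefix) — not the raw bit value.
dx

+0x02: c0 47 ⇒ word 0x47c0 (little)
  opcode bits[15:12]=0x4: srl/RR
  rd: (w>>9)&0x7=0x3 → dx
  rs: (w>>6)&0x7=0x7 → sp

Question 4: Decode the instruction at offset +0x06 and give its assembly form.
je #-6

@+06  little-endian(fa 0f) = 0x0ffa
  top 4b → 0x0 → je [J]
  [11:0] imm=4090 (s12→-6) = #-6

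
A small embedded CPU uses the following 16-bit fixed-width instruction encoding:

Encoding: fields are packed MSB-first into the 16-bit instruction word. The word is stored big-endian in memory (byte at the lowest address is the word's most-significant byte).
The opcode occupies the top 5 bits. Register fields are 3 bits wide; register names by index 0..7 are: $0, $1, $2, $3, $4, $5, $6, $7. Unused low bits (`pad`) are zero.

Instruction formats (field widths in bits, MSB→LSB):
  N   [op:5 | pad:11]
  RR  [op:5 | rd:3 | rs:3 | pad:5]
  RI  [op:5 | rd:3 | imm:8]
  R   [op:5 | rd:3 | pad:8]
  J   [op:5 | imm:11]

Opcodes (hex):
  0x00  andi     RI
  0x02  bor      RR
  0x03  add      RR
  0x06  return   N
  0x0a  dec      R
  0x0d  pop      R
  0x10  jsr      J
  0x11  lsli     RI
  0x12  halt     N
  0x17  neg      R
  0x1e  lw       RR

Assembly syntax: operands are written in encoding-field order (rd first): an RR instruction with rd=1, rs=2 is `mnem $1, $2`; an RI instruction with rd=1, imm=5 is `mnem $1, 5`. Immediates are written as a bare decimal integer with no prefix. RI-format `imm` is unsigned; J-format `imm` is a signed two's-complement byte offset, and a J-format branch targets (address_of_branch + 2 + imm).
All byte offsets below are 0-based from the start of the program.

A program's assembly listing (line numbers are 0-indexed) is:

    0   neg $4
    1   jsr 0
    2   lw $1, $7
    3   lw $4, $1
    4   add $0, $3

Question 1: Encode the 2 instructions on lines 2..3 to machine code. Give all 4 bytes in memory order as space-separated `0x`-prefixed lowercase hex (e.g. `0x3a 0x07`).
0xf1 0xe0 0xf4 0x20

L2: lw op=0x1e:5|rd=1:3|rs=7:3|pad=0:5 ⇒ 0xf1e0 ⇒ big f1 e0
L3: lw op=0x1e:5|rd=4:3|rs=1:3|pad=0:5 ⇒ 0xf420 ⇒ big f4 20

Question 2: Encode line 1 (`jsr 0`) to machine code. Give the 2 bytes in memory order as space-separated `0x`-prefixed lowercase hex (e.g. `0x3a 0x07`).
0x80 0x00

L1: jsr op=0x10:5|imm=0:11 ⇒ 0x8000 ⇒ big 80 00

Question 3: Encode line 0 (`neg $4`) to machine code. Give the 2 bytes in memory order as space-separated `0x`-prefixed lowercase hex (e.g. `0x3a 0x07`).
0xbc 0x00

line 0 (neg): pack op=0x17:5|rd=4:3|pad=0:8 = 0xbc00; big→ bc 00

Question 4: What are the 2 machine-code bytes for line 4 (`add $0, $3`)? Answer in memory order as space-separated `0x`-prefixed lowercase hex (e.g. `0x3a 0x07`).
4. add fields op=0x3:5|rd=0:3|rs=3:3|pad=0:5 → word 1860h → 18 60

0x18 0x60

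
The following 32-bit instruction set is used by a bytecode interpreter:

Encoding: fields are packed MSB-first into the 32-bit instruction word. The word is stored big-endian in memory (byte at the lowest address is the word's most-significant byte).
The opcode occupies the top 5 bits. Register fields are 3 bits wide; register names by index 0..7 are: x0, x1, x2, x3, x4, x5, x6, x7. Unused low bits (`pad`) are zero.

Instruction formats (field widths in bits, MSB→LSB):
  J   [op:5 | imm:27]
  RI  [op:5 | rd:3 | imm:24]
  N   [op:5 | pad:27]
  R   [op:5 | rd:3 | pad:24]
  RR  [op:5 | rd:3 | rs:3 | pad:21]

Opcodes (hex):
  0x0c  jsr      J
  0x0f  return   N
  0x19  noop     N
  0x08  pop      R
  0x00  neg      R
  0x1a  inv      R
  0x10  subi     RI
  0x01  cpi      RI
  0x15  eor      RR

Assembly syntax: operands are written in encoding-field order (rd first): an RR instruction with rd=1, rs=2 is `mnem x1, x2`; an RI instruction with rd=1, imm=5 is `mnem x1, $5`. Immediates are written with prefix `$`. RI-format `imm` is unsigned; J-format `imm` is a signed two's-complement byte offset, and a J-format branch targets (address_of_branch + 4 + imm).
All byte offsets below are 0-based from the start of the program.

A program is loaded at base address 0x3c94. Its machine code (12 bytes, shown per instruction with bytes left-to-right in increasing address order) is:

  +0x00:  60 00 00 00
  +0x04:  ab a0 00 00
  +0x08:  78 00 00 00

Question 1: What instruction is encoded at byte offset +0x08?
off 0x08: read 78 00 00 00 as big → 0x78000000
  top 5b → 0xf → return [N]

return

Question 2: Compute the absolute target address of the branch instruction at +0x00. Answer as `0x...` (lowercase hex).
[00] 60 00 00 00 → 0x60000000
  opcode bits[31:27]=0xc: jsr/J
  [26:0] imm=0 = $0
  target = base 0x3c94 + off 0x00 + 4 + imm 0 = 0x3c98

0x3c98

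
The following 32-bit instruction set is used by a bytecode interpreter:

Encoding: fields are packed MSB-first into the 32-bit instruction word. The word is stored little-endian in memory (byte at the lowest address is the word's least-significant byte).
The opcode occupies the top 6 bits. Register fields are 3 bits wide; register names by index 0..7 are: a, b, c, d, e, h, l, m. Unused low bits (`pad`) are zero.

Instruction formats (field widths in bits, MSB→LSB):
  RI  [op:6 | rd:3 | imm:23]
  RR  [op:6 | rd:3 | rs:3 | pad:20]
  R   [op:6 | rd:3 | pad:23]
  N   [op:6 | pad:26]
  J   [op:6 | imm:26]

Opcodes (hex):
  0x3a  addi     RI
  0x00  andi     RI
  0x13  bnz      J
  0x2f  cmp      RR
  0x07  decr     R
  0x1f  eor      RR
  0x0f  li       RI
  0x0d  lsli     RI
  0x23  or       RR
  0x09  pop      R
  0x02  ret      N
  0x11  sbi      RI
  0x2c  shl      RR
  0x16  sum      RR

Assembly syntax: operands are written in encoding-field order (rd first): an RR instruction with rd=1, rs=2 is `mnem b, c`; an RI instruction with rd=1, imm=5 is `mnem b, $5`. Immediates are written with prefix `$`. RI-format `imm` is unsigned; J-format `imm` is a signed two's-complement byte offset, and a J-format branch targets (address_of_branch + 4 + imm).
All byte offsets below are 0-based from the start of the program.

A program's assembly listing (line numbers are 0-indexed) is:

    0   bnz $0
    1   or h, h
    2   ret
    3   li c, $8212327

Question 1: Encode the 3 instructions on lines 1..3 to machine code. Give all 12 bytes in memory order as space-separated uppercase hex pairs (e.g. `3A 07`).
00 00 D0 8E 00 00 00 08 67 4F 7D 3D

L1: or op=0x23:6|rd=5:3|rs=5:3|pad=0:20 ⇒ 0x8ed00000 ⇒ little 00 00 d0 8e
L2: ret op=0x2:6|pad=0:26 ⇒ 0x08000000 ⇒ little 00 00 00 08
L3: li op=0xf:6|rd=2:3|imm=8212327:23 ⇒ 0x3d7d4f67 ⇒ little 67 4f 7d 3d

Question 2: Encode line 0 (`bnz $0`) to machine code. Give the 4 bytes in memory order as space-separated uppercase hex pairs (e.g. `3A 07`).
0. bnz fields op=0x13:6|imm=0:26 → word 4c000000h → 00 00 00 4c

00 00 00 4C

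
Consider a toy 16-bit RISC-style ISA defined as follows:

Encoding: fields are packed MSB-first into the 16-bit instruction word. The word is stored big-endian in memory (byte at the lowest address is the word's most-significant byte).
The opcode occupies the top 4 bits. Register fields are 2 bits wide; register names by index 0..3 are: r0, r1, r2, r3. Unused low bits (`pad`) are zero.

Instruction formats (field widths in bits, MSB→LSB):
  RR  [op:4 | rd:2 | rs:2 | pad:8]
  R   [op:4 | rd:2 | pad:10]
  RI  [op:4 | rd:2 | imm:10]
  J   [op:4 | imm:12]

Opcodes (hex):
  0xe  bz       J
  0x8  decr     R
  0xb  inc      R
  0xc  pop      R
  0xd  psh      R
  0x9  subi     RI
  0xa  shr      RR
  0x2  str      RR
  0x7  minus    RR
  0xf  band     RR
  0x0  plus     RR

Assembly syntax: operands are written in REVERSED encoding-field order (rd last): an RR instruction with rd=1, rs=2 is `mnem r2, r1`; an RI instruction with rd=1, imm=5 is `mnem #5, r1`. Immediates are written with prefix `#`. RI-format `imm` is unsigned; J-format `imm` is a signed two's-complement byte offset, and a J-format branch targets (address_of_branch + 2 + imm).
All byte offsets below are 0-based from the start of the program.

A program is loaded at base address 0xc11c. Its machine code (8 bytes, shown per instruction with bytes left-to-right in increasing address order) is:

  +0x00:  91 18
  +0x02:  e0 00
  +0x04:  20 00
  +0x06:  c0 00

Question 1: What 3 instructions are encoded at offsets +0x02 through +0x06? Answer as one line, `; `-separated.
[02] e0 00 → 0xe000
  top 4b → 0xe → bz [J]
  [11:0] imm=0 = #0
[04] 20 00 → 0x2000
  top 4b → 0x2 → str [RR]
  [11:10] rd=0 = r0
  [9:8] rs=0 = r0
[06] c0 00 → 0xc000
  top 4b → 0xc → pop [R]
  [11:10] rd=0 = r0

bz #0; str r0, r0; pop r0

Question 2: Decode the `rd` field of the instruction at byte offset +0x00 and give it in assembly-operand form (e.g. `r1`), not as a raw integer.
r0

+0x00: 91 18 ⇒ word 0x9118 (big)
  opcode bits[15:12]=0x9: subi/RI
  rd@[11:10]=0x0 ⇒ r0
  imm@[9:0]=0x118 ⇒ #280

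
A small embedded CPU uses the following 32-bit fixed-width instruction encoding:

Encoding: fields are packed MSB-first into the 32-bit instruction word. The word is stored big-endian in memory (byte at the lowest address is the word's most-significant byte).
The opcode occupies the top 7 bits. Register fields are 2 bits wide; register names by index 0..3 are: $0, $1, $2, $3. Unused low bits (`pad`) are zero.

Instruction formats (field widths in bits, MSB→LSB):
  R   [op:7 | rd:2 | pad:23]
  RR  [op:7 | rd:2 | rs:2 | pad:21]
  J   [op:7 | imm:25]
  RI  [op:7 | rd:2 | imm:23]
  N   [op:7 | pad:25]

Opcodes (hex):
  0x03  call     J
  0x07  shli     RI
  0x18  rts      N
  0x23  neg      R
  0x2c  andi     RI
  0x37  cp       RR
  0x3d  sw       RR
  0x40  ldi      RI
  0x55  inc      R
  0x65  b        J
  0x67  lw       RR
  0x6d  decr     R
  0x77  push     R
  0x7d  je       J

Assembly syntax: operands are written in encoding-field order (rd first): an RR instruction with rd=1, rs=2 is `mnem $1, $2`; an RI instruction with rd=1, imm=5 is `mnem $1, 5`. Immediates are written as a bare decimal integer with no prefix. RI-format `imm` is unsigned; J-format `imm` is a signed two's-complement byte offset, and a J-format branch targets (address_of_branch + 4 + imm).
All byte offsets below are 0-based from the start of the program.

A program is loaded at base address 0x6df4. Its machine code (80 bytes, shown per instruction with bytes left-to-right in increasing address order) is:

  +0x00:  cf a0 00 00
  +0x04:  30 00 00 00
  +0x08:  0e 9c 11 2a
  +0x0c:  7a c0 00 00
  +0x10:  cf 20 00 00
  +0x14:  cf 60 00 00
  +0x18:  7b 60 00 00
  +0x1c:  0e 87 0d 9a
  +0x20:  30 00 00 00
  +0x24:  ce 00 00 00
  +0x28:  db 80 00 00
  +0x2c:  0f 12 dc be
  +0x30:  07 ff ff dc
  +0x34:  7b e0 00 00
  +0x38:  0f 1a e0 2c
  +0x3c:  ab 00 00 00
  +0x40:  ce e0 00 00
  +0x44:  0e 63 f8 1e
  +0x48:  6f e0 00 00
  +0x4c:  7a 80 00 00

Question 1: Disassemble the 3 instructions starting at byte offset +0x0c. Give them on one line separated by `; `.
+0x0c: 7a c0 00 00 ⇒ word 0x7ac00000 (big)
  top 7b → 0x3d → sw [RR]
  rd: (w>>23)&0x3=0x1 → $1
  rs: (w>>21)&0x3=0x2 → $2
+0x10: cf 20 00 00 ⇒ word 0xcf200000 (big)
  top 7b → 0x67 → lw [RR]
  rd: (w>>23)&0x3=0x2 → $2
  rs: (w>>21)&0x3=0x1 → $1
+0x14: cf 60 00 00 ⇒ word 0xcf600000 (big)
  top 7b → 0x67 → lw [RR]
  rd: (w>>23)&0x3=0x2 → $2
  rs: (w>>21)&0x3=0x3 → $3

sw $1, $2; lw $2, $1; lw $2, $3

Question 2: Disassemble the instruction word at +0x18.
sw $2, $3

+0x18: 7b 60 00 00 ⇒ word 0x7b600000 (big)
  top 7b → 0x3d → sw [RR]
  rd@[24:23]=0x2 ⇒ $2
  rs@[22:21]=0x3 ⇒ $3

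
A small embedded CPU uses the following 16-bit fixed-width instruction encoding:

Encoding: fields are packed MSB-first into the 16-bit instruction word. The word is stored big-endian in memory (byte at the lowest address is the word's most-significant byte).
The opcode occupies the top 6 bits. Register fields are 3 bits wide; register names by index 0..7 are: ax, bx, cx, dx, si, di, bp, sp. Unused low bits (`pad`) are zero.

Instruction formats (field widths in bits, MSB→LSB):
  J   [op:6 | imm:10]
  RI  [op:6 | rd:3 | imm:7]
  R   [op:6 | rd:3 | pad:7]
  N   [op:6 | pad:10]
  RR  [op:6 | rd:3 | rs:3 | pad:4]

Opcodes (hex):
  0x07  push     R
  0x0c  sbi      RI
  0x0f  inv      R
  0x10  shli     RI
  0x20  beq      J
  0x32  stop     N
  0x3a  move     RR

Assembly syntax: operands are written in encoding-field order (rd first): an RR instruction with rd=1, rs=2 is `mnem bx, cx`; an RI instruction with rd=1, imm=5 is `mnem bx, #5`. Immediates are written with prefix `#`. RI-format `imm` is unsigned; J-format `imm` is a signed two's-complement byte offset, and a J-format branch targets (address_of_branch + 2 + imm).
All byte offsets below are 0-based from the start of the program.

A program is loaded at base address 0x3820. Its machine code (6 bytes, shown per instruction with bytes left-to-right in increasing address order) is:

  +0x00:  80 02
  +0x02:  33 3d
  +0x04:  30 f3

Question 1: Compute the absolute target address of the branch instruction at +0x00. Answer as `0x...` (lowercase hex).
0x3824

@+00  big-endian(80 02) = 0x8002
  opcode bits[15:10]=0x20: beq/J
  [9:0] imm=2 = #2
  target = base 0x3820 + off 0x00 + 2 + imm 2 = 0x3824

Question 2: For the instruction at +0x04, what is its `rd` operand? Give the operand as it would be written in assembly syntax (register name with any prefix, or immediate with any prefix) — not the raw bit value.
[04] 30 f3 → 0x30f3
  op=0x30f3>>10=0xc ⇒ sbi (RI)
  [9:7] rd=1 = bx
  [6:0] imm=115 = #115

bx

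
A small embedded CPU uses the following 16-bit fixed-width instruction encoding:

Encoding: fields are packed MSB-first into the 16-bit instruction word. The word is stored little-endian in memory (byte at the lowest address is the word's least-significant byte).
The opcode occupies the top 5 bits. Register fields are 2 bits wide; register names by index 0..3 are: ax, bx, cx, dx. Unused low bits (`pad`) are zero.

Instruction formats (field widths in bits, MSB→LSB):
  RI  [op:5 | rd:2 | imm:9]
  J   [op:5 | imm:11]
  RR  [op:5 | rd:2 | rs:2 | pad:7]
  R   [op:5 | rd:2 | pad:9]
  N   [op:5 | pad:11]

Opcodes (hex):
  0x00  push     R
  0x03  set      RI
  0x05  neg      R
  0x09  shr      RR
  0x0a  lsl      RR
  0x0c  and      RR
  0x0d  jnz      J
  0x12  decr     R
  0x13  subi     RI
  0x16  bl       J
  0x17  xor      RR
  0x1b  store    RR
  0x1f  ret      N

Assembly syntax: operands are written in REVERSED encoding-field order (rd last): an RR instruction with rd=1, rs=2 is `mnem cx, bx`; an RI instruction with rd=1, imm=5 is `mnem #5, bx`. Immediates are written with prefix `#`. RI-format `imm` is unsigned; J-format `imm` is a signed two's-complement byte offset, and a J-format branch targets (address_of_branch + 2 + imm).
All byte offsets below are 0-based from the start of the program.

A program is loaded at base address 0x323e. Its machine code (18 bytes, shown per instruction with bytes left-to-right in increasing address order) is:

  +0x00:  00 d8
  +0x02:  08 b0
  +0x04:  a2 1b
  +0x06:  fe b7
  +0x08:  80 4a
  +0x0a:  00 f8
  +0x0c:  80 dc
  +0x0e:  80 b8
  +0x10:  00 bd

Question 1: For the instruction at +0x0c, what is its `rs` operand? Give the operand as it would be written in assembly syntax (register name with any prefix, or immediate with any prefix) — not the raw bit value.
bx

[0c] 80 dc → 0xdc80
  top 5b → 0x1b → store [RR]
  rd@[10:9]=0x2 ⇒ cx
  rs@[8:7]=0x1 ⇒ bx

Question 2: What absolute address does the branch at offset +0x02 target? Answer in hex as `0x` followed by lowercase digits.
off 0x02: read 08 b0 as little → 0xb008
  op=0xb008>>11=0x16 ⇒ bl (J)
  [10:0] imm=8 = #8
  target = base 0x323e + off 0x02 + 2 + imm 8 = 0x324a

0x324a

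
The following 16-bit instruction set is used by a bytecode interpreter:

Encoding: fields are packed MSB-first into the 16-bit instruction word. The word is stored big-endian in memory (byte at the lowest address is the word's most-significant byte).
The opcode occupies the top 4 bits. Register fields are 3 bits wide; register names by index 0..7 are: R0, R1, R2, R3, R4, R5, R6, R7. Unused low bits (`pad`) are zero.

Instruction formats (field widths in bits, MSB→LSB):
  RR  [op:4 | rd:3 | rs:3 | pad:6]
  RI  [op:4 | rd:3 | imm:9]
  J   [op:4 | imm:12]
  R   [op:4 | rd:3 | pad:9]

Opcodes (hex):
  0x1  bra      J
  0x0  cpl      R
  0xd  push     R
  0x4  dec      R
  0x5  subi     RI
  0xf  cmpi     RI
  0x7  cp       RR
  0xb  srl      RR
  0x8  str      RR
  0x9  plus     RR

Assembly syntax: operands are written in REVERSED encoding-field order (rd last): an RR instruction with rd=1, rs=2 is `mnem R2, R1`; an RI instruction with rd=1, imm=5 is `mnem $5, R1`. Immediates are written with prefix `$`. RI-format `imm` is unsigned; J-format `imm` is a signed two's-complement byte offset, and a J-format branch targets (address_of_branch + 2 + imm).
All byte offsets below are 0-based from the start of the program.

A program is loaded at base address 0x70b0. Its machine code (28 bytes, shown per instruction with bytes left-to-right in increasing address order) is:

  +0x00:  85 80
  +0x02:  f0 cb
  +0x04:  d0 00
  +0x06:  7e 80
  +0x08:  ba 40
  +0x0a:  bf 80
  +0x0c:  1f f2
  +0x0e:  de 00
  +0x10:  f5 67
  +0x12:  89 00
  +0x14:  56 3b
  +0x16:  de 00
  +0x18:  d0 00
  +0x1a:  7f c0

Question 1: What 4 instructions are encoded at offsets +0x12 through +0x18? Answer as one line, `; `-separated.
[12] 89 00 → 0x8900
  opcode bits[15:12]=0x8: str/RR
  [11:9] rd=4 = R4
  [8:6] rs=4 = R4
[14] 56 3b → 0x563b
  opcode bits[15:12]=0x5: subi/RI
  [11:9] rd=3 = R3
  [8:0] imm=59 = $59
[16] de 00 → 0xde00
  opcode bits[15:12]=0xd: push/R
  [11:9] rd=7 = R7
[18] d0 00 → 0xd000
  opcode bits[15:12]=0xd: push/R
  [11:9] rd=0 = R0

str R4, R4; subi $59, R3; push R7; push R0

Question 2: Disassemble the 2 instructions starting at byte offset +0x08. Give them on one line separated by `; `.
[08] ba 40 → 0xba40
  opcode bits[15:12]=0xb: srl/RR
  rd: (w>>9)&0x7=0x5 → R5
  rs: (w>>6)&0x7=0x1 → R1
[0a] bf 80 → 0xbf80
  opcode bits[15:12]=0xb: srl/RR
  rd: (w>>9)&0x7=0x7 → R7
  rs: (w>>6)&0x7=0x6 → R6

srl R1, R5; srl R6, R7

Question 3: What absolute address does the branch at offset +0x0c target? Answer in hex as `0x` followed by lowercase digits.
[0c] 1f f2 → 0x1ff2
  opcode bits[15:12]=0x1: bra/J
  imm: (w>>0)&0xfff=0xff2 (s12→-14) → $-14
  target = base 0x70b0 + off 0x0c + 2 + imm -14 = 0x70b0

0x70b0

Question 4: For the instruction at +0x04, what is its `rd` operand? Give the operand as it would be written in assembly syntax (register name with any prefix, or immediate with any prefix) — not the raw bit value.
R0

@+04  big-endian(d0 00) = 0xd000
  top 4b → 0xd → push [R]
  rd@[11:9]=0x0 ⇒ R0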